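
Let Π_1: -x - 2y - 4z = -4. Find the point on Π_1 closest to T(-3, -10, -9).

(0, -4, 3)

Foot = T − λn with λ = (n·T − d)/|n|² = (59 − (-4))/21 = 3.
Foot = (-3, -10, -9) − 3·(-1, -2, -4) = (0, -4, 3).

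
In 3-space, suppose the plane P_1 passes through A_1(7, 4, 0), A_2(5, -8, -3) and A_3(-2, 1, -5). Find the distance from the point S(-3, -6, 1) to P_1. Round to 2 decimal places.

A_1A_2 = (-2, -12, -3), A_1A_3 = (-9, -3, -5); a normal to P_1 is A_1A_2 × A_1A_3 = (51, 17, -102).
Using A_1: P_1 has equation 51x + 17y - 102z = 425.
n·S − d = (51)·(-3) + (17)·(-6) + (-102)·(1) − 425 = -782; |n| = √13294.
Distance = |-782| / √13294 = 782/√13294 ≈ 6.78.

6.78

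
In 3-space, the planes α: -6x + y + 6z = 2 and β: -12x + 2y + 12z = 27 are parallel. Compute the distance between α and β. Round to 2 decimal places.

Rescale β by 1/2: -6x + y + 6z = 27/2. Then distance = |2 − (27/2)| / √73 ≈ 1.35.

1.35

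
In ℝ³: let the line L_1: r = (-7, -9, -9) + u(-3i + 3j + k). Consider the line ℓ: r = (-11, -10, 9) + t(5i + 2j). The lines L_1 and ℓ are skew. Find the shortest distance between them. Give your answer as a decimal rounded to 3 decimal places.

17.297

Common perpendicular direction n = (-3, 3, 1) × (5, 2, 0) = (-2, 5, -21).
With w = (-11, -10, 9) − (-7, -9, -9) = (-4, -1, 18), w · n = -375.
Distance = |w · n| / |n| = |-375| / √470 ≈ 17.297.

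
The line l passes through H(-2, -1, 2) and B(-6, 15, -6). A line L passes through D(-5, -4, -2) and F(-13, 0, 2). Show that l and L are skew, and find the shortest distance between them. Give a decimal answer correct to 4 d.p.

5.8161

A direction vector for l is B − H = (-4, 16, -8).
A direction vector for L is F − D = (-8, 4, 4).
Common perpendicular direction n = (-4, 16, -8) × (-8, 4, 4) = (96, 80, 112).
With w = (-5, -4, -2) − (-2, -1, 2) = (-3, -3, -4), w · n = -976.
Since n ≠ 0 the lines are not parallel, and w · n = -976 ≠ 0 so they do not intersect; hence they are skew.
Distance = |w · n| / |n| = |-976| / √28160 ≈ 5.8161.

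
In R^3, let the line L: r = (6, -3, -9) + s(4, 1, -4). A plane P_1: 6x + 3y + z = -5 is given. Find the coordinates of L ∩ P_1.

Substitute r = (6, -3, -9) + t(4, 1, -4) into the plane: 18 + 23t = -5, so t = -1.
Intersection: (6, -3, -9) + (-1)·(4, 1, -4) = (2, -4, -5).

(2, -4, -5)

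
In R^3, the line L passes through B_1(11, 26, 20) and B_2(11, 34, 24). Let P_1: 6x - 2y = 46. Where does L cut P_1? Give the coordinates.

(11, 10, 12)

A direction vector for L is B_2 − B_1 = (0, 8, 4).
Substitute r = (11, 26, 20) + t(0, 8, 4) into the plane: 14 + (-16)t = 46, so t = -2.
Intersection: (11, 26, 20) + (-2)·(0, 8, 4) = (11, 10, 12).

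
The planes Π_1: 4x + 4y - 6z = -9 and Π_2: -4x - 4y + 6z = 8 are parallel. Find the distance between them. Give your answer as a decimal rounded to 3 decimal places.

0.121

Rescale Π_2 by 1/(-1): 4x + 4y - 6z = -8. Then distance = |-9 − (-8)| / √68 ≈ 0.121.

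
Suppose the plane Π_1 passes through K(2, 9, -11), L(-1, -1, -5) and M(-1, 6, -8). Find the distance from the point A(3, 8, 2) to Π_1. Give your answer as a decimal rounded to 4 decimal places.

KL = (-3, -10, 6), KM = (-3, -3, 3); a normal to Π_1 is KL × KM = (-12, -9, -21).
Using K: Π_1 has equation -12x - 9y - 21z = 126.
n·A − d = (-12)·(3) + (-9)·(8) + (-21)·(2) − 126 = -276; |n| = √666.
Distance = |-276| / √666 = 276/√666 ≈ 10.6948.

10.6948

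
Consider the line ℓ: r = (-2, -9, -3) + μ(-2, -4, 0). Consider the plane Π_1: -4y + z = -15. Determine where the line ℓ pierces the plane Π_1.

Substitute r = (-2, -9, -3) + t(-2, -4, 0) into the plane: 33 + 16t = -15, so t = -3.
Intersection: (-2, -9, -3) + (-3)·(-2, -4, 0) = (4, 3, -3).

(4, 3, -3)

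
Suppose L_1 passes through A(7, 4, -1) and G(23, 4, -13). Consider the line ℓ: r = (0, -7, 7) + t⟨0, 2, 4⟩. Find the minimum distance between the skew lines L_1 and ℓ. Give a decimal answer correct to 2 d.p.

10.49

A direction vector for L_1 is G − A = (16, 0, -12).
Common perpendicular direction n = (16, 0, -12) × (0, 2, 4) = (24, -64, 32).
With w = (0, -7, 7) − (7, 4, -1) = (-7, -11, 8), w · n = 792.
Distance = |w · n| / |n| = |792| / √5696 ≈ 10.49.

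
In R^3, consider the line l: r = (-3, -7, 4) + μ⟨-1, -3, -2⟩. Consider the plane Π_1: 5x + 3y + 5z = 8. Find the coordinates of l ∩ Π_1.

Substitute r = (-3, -7, 4) + t(-1, -3, -2) into the plane: -16 + (-24)t = 8, so t = -1.
Intersection: (-3, -7, 4) + (-1)·(-1, -3, -2) = (-2, -4, 6).

(-2, -4, 6)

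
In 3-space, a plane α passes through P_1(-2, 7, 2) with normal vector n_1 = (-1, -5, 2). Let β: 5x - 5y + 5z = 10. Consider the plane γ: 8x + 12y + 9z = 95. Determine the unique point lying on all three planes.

α: n_1·r = n_1·P_1 gives -x - 5y + 2z = -29.
Solving the 3×3 linear system -x - 5y + 2z = -29, 5x - 5y + 5z = 10, 8x + 12y + 9z = 95 (e.g. by elimination or Cramer's rule, determinant = 330) gives (7, 4, -1).

(7, 4, -1)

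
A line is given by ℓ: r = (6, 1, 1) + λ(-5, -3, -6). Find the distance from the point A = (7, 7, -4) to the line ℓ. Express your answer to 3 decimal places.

Taking (6, 1, 1) on ℓ with direction v = (-5, -3, -6): w = A − (6, 1, 1) = (1, 6, -5), and w × v = (-51, 31, 27).
Distance = |w × v| / |v| = √4291 / √70 ≈ 7.829.

7.829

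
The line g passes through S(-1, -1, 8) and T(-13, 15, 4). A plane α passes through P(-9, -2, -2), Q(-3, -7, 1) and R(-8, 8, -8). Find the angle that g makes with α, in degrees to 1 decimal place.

13.6

A direction vector for g is T − S = (-12, 16, -4).
PQ = (6, -5, 3), PR = (1, 10, -6); a normal to α is PQ × PR = (0, 39, 65).
Using P: α has equation 39y + 65z = -208.
sin θ = |n·v| / (|n||v|) = |364| / (√5746 · √416) = 0.23544.
θ ≈ 13.6°.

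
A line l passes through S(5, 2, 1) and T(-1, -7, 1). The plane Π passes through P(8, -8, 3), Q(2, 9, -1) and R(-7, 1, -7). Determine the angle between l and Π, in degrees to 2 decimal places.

17.92

A direction vector for l is T − S = (-6, -9, 0).
PQ = (-6, 17, -4), PR = (-15, 9, -10); a normal to Π is PQ × PR = (-134, 0, 201).
Using P: Π has equation -134x + 201z = -469.
sin θ = |n·v| / (|n||v|) = |804| / (√58357 · √117) = 0.30769.
θ ≈ 17.92°.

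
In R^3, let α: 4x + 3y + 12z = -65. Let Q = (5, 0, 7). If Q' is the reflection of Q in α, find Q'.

(-3, -6, -17)

λ = (n·Q − d)/|n|² = (104 − (-65))/169 = 1.
Reflection = Q − 2λn = (5, 0, 7) − 2·(4, 3, 12) = (-3, -6, -17).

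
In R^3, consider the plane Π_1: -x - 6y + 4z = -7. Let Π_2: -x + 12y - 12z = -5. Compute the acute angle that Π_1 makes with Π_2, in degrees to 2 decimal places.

cos θ = |n₁·n₂| / (|n₁||n₂|) = |-119| / (√53 · √289).
θ = arccos(0.96152) ≈ 15.95°.

15.95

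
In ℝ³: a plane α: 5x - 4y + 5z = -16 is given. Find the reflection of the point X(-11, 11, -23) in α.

λ = (n·X − d)/|n|² = (-214 − (-16))/66 = -3.
Reflection = X − 2λn = (-11, 11, -23) − (-6)·(5, -4, 5) = (19, -13, 7).

(19, -13, 7)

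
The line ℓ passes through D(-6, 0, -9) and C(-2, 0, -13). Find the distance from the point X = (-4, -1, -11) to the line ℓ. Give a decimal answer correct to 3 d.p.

1.000

A direction vector for ℓ is C − D = (4, 0, -4).
Taking (-6, 0, -9) on ℓ with direction v = (4, 0, -4): w = X − (-6, 0, -9) = (2, -1, -2), and w × v = (4, 0, 4).
Distance = |w × v| / |v| = √32 / √32 ≈ 1.000.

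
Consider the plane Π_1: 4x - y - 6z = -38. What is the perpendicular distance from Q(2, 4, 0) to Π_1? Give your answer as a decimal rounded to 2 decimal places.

5.77

n·Q − d = (4)·(2) + (-1)·(4) + (-6)·(0) − (-38) = 42; |n| = √53.
Distance = |42| / √53 = 42/√53 ≈ 5.77.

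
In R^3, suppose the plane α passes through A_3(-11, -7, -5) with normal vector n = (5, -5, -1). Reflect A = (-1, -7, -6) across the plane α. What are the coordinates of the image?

α: n·r = n·A_3 gives 5x - 5y - z = -15.
λ = (n·A − d)/|n|² = (36 − (-15))/51 = 1.
Reflection = A − 2λn = (-1, -7, -6) − 2·(5, -5, -1) = (-11, 3, -4).

(-11, 3, -4)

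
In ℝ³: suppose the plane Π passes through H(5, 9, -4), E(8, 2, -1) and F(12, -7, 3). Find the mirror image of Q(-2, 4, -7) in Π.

(2, 4, -11)

HE = (3, -7, 3), HF = (7, -16, 7); a normal to Π is HE × HF = (-1, 0, 1).
Using H: Π has equation -x + z = -9.
λ = (n·Q − d)/|n|² = (-5 − (-9))/2 = 2.
Reflection = Q − 2λn = (-2, 4, -7) − 4·(-1, 0, 1) = (2, 4, -11).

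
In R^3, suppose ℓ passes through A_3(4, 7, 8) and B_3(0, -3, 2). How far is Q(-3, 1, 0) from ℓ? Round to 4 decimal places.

A direction vector for ℓ is B_3 − A_3 = (-4, -10, -6).
Taking (4, 7, 8) on ℓ with direction v = (-4, -10, -6): w = Q − (4, 7, 8) = (-7, -6, -8), and w × v = (-44, -10, 46).
Distance = |w × v| / |v| = √4152 / √152 ≈ 5.2265.

5.2265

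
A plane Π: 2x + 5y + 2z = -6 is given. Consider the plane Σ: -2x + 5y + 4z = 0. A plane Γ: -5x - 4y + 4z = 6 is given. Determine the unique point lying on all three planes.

(-2, 0, -1)

Solving the 3×3 linear system 2x + 5y + 2z = -6, -2x + 5y + 4z = 0, -5x - 4y + 4z = 6 (e.g. by elimination or Cramer's rule, determinant = 78) gives (-2, 0, -1).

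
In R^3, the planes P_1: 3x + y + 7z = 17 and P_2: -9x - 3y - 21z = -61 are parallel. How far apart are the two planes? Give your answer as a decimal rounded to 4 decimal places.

Rescale P_2 by 1/(-3): 3x + y + 7z = 61/3. Then distance = |17 − (61/3)| / √59 ≈ 0.4340.

0.4340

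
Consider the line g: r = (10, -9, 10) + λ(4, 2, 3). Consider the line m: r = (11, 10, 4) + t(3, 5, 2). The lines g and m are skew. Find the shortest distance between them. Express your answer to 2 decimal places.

Common perpendicular direction n = (4, 2, 3) × (3, 5, 2) = (-11, 1, 14).
With w = (11, 10, 4) − (10, -9, 10) = (1, 19, -6), w · n = -76.
Distance = |w · n| / |n| = |-76| / √318 ≈ 4.26.

4.26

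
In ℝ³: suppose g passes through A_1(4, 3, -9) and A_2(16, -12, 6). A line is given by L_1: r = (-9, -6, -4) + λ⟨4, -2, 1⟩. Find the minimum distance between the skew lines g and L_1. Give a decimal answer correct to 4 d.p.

A direction vector for g is A_2 − A_1 = (12, -15, 15).
Common perpendicular direction n = (12, -15, 15) × (4, -2, 1) = (15, 48, 36).
With w = (-9, -6, -4) − (4, 3, -9) = (-13, -9, 5), w · n = -447.
Distance = |w · n| / |n| = |-447| / √3825 ≈ 7.2276.

7.2276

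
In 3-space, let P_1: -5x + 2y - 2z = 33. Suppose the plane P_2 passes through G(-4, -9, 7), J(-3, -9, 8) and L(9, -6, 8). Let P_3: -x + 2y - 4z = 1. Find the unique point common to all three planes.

GJ = (1, 0, 1), GL = (13, 3, 1); a normal to P_2 is GJ × GL = (-3, 12, 3).
Using G: P_2 has equation -3x + 12y + 3z = -75.
Solving the 3×3 linear system -5x + 2y - 2z = 33, -3x + 12y + 3z = -75, -x + 2y - 4z = 1 (e.g. by elimination or Cramer's rule, determinant = 228) gives (-9, -8, -2).

(-9, -8, -2)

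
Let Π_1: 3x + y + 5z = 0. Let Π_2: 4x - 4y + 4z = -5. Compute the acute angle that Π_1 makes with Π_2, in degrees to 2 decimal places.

46.91

cos θ = |n₁·n₂| / (|n₁||n₂|) = |28| / (√35 · √48).
θ = arccos(0.68313) ≈ 46.91°.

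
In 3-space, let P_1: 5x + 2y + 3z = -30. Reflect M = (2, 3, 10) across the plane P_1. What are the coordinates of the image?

(-18, -5, -2)

λ = (n·M − d)/|n|² = (46 − (-30))/38 = 2.
Reflection = M − 2λn = (2, 3, 10) − 4·(5, 2, 3) = (-18, -5, -2).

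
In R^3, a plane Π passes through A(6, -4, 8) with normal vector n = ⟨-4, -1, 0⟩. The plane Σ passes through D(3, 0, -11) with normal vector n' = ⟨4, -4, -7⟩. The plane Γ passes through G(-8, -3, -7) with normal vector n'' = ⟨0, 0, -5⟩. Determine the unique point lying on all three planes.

Π: n·r = n·A gives -4x - y = -20.
Σ: n'·r = n'·D gives 4x - 4y - 7z = 89.
Γ: n''·r = n''·G gives -5z = 35.
Solving the 3×3 linear system -4x - y = -20, 4x - 4y - 7z = 89, -5z = 35 (e.g. by elimination or Cramer's rule, determinant = -100) gives (6, -4, -7).

(6, -4, -7)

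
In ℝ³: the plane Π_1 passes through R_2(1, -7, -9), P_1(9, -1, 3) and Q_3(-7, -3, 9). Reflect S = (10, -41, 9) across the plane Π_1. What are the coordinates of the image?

(-8, 31, -15)

R_2P_1 = (8, 6, 12), R_2Q_3 = (-8, 4, 18); a normal to Π_1 is R_2P_1 × R_2Q_3 = (60, -240, 80).
Using R_2: Π_1 has equation 60x - 240y + 80z = 1020.
λ = (n·S − d)/|n|² = (11160 − 1020)/67600 = 3/20.
Reflection = S − 2λn = (10, -41, 9) − (3/10)·(60, -240, 80) = (-8, 31, -15).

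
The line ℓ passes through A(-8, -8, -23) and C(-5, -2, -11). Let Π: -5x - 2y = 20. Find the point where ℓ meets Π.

A direction vector for ℓ is C − A = (3, 6, 12).
Substitute r = (-8, -8, -23) + t(3, 6, 12) into the plane: 56 + (-27)t = 20, so t = 4/3.
Intersection: (-8, -8, -23) + (4/3)·(3, 6, 12) = (-4, 0, -7).

(-4, 0, -7)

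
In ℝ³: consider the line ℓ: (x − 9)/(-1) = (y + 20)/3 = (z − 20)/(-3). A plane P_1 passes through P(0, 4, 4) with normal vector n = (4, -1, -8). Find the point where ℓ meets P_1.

ℓ has direction (-1, 3, -3) through (9, -20, 20).
P_1: n·r = n·P gives 4x - y - 8z = -36.
Substitute r = (9, -20, 20) + t(-1, 3, -3) into the plane: -104 + 17t = -36, so t = 4.
Intersection: (9, -20, 20) + 4·(-1, 3, -3) = (5, -8, 8).

(5, -8, 8)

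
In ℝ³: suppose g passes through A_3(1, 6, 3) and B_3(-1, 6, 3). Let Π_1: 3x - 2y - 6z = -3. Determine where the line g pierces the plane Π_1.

(9, 6, 3)

A direction vector for g is B_3 − A_3 = (-2, 0, 0).
Substitute r = (1, 6, 3) + t(-2, 0, 0) into the plane: -27 + (-6)t = -3, so t = -4.
Intersection: (1, 6, 3) + (-4)·(-2, 0, 0) = (9, 6, 3).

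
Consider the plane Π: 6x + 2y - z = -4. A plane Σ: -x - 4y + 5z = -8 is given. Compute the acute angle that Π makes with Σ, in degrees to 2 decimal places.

cos θ = |n₁·n₂| / (|n₁||n₂|) = |-19| / (√41 · √42).
θ = arccos(0.45786) ≈ 62.75°.

62.75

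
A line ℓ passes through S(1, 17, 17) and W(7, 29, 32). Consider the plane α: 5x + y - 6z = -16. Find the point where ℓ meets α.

(-7, 1, -3)

A direction vector for ℓ is W − S = (6, 12, 15).
Substitute r = (1, 17, 17) + t(6, 12, 15) into the plane: -80 + (-48)t = -16, so t = -4/3.
Intersection: (1, 17, 17) + (-4/3)·(6, 12, 15) = (-7, 1, -3).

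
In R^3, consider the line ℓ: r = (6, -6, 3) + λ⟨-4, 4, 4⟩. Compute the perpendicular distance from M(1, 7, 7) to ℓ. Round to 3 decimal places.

6.976

Taking (6, -6, 3) on ℓ with direction v = (-4, 4, 4): w = M − (6, -6, 3) = (-5, 13, 4), and w × v = (36, 4, 32).
Distance = |w × v| / |v| = √2336 / √48 ≈ 6.976.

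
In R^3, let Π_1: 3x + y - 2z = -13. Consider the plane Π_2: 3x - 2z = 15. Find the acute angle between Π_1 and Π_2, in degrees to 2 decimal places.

15.50

cos θ = |n₁·n₂| / (|n₁||n₂|) = |13| / (√14 · √13).
θ = arccos(0.96362) ≈ 15.50°.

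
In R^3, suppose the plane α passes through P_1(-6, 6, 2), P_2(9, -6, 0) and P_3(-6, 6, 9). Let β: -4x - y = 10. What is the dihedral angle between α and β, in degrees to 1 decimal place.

P_1P_2 = (15, -12, -2), P_1P_3 = (0, 0, 7); a normal to α is P_1P_2 × P_1P_3 = (-84, -105, 0).
Using P_1: α has equation -84x - 105y = -126.
cos θ = |n₁·n₂| / (|n₁||n₂|) = |441| / (√18081 · √17).
θ = arccos(0.79543) ≈ 37.3°.

37.3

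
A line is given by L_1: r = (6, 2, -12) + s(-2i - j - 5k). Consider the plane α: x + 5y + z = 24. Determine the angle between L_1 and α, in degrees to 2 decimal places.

24.94

sin θ = |n·v| / (|n||v|) = |-12| / (√27 · √30) = 0.42164.
θ ≈ 24.94°.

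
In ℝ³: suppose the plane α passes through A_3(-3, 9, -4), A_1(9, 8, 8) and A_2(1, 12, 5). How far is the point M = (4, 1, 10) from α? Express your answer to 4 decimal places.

A_3A_1 = (12, -1, 12), A_3A_2 = (4, 3, 9); a normal to α is A_3A_1 × A_3A_2 = (-45, -60, 40).
Using A_3: α has equation -45x - 60y + 40z = -565.
n·M − d = (-45)·(4) + (-60)·(1) + (40)·(10) − (-565) = 725; |n| = √7225.
Distance = |725| / √7225 = 725/√7225 ≈ 8.5294.

8.5294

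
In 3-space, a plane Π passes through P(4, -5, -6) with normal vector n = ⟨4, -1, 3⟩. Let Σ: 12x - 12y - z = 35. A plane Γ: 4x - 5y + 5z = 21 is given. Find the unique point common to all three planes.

(-1, -4, 1)

Π: n·r = n·P gives 4x - y + 3z = 3.
Solving the 3×3 linear system 4x - y + 3z = 3, 12x - 12y - z = 35, 4x - 5y + 5z = 21 (e.g. by elimination or Cramer's rule, determinant = -232) gives (-1, -4, 1).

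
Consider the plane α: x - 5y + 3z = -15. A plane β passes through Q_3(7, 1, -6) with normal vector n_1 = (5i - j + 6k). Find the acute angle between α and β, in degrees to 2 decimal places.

β: n_1·r = n_1·Q_3 gives 5x - y + 6z = -2.
cos θ = |n₁·n₂| / (|n₁||n₂|) = |28| / (√35 · √62).
θ = arccos(0.60107) ≈ 53.05°.

53.05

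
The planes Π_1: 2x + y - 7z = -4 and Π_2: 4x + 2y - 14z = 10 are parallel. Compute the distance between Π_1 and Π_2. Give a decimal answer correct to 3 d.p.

Rescale Π_2 by 1/2: 2x + y - 7z = 5. Then distance = |-4 − 5| / √54 ≈ 1.225.

1.225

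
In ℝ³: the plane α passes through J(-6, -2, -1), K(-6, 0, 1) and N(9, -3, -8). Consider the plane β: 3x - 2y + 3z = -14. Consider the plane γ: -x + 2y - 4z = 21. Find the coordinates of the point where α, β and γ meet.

JK = (0, 2, 2), JN = (15, -1, -7); a normal to α is JK × JN = (-12, 30, -30).
Using J: α has equation -12x + 30y - 30z = 42.
Solving the 3×3 linear system -12x + 30y - 30z = 42, 3x - 2y + 3z = -14, -x + 2y - 4z = 21 (e.g. by elimination or Cramer's rule, determinant = 126) gives (-1, -8, -9).

(-1, -8, -9)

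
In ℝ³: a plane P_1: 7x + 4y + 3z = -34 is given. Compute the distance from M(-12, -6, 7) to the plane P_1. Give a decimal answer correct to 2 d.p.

6.16

n·M − d = (7)·(-12) + (4)·(-6) + (3)·(7) − (-34) = -53; |n| = √74.
Distance = |-53| / √74 = 53/√74 ≈ 6.16.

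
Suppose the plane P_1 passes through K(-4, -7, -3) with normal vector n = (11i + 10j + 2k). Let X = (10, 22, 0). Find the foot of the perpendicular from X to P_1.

P_1: n·r = n·K gives 11x + 10y + 2z = -120.
Foot = X − λn with λ = (n·X − d)/|n|² = (330 − (-120))/225 = 2.
Foot = (10, 22, 0) − 2·(11, 10, 2) = (-12, 2, -4).

(-12, 2, -4)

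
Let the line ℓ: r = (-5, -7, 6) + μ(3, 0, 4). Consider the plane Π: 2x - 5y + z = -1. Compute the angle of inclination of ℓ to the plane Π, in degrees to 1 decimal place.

21.4

sin θ = |n·v| / (|n||v|) = |10| / (√30 · √25) = 0.36515.
θ ≈ 21.4°.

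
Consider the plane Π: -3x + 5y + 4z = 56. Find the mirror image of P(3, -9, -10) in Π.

λ = (n·P − d)/|n|² = (-94 − 56)/50 = -3.
Reflection = P − 2λn = (3, -9, -10) − (-6)·(-3, 5, 4) = (-15, 21, 14).

(-15, 21, 14)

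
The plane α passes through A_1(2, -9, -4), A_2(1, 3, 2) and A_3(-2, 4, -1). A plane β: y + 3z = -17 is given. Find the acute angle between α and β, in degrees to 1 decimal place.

A_1A_2 = (-1, 12, 6), A_1A_3 = (-4, 13, 3); a normal to α is A_1A_2 × A_1A_3 = (-42, -21, 35).
Using A_1: α has equation -42x - 21y + 35z = -35.
cos θ = |n₁·n₂| / (|n₁||n₂|) = |84| / (√3430 · √10).
θ = arccos(0.45356) ≈ 63.0°.

63.0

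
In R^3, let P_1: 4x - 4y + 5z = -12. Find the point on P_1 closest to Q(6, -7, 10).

Foot = Q − λn with λ = (n·Q − d)/|n|² = (102 − (-12))/57 = 2.
Foot = (6, -7, 10) − 2·(4, -4, 5) = (-2, 1, 0).

(-2, 1, 0)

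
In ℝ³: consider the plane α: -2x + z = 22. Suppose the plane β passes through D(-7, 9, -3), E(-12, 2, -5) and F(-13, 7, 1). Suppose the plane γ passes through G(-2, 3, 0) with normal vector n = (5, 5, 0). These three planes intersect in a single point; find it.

DE = (-5, -7, -2), DF = (-6, -2, 4); a normal to β is DE × DF = (-32, 32, -32).
Using D: β has equation -32x + 32y - 32z = 608.
γ: n·r = n·G gives 5x + 5y = 5.
Solving the 3×3 linear system -2x + z = 22, -32x + 32y - 32z = 608, 5x + 5y = 5 (e.g. by elimination or Cramer's rule, determinant = -640) gives (-10, 11, 2).

(-10, 11, 2)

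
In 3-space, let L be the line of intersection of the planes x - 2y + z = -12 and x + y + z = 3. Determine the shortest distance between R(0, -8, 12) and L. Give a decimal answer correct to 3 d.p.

Direction of L: (1, -2, 1) × (1, 1, 1) = (-3, 0, 3).
A point on L: solving the two plane equations with x = 0 gives (0, 5, -2).
Taking (0, 5, -2) on L with direction v = (-3, 0, 3): w = R − (0, 5, -2) = (0, -13, 14), and w × v = (-39, -42, -39).
Distance = |w × v| / |v| = √4806 / √18 ≈ 16.340.

16.340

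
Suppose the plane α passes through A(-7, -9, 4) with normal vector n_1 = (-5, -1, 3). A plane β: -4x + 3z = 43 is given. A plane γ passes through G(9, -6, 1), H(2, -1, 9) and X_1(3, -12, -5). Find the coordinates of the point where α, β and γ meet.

(-7, -6, 5)

α: n_1·r = n_1·A gives -5x - y + 3z = 56.
GH = (-7, 5, 8), GX_1 = (-6, -6, -6); a normal to γ is GH × GX_1 = (18, -90, 72).
Using G: γ has equation 18x - 90y + 72z = 774.
Solving the 3×3 linear system -5x - y + 3z = 56, -4x + 3z = 43, 18x - 90y + 72z = 774 (e.g. by elimination or Cramer's rule, determinant = -612) gives (-7, -6, 5).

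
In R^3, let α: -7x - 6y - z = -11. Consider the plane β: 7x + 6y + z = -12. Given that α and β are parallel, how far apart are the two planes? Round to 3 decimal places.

Rescale β by 1/(-1): -7x - 6y - z = 12. Then distance = |-11 − 12| / √86 ≈ 2.480.

2.480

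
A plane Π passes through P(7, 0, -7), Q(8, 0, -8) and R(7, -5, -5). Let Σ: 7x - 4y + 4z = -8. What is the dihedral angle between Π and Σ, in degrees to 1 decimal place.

44.7

PQ = (1, 0, -1), PR = (0, -5, 2); a normal to Π is PQ × PR = (-5, -2, -5).
Using P: Π has equation -5x - 2y - 5z = 0.
cos θ = |n₁·n₂| / (|n₁||n₂|) = |-47| / (√54 · √81).
θ = arccos(0.71065) ≈ 44.7°.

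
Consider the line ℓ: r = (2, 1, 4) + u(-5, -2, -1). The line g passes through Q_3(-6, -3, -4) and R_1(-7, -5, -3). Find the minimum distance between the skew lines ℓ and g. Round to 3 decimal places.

A direction vector for g is R_1 − Q_3 = (-1, -2, 1).
Common perpendicular direction n = (-5, -2, -1) × (-1, -2, 1) = (-4, 6, 8).
With w = (-6, -3, -4) − (2, 1, 4) = (-8, -4, -8), w · n = -56.
Distance = |w · n| / |n| = |-56| / √116 ≈ 5.199.

5.199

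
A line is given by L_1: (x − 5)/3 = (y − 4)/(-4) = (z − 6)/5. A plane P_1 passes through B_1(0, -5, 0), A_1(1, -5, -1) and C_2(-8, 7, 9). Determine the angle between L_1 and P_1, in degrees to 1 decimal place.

56.3

L_1 has direction (3, -4, 5) through (5, 4, 6).
B_1A_1 = (1, 0, -1), B_1C_2 = (-8, 12, 9); a normal to P_1 is B_1A_1 × B_1C_2 = (12, -1, 12).
Using B_1: P_1 has equation 12x - y + 12z = 5.
sin θ = |n·v| / (|n||v|) = |100| / (√289 · √50) = 0.83189.
θ ≈ 56.3°.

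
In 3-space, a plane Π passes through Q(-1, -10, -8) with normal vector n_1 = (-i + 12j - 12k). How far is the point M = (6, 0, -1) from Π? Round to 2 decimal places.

1.71

Π: n_1·r = n_1·Q gives -x + 12y - 12z = -23.
n·M − d = (-1)·(6) + (12)·(0) + (-12)·(-1) − (-23) = 29; |n| = √289.
Distance = |29| / √289 = 29/√289 ≈ 1.71.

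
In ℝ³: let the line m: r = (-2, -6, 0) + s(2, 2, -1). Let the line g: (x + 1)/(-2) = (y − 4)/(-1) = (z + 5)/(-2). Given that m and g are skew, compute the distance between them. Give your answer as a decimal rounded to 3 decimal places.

g has direction (-2, -1, -2) through (-1, 4, -5).
Common perpendicular direction n = (2, 2, -1) × (-2, -1, -2) = (-5, 6, 2).
With w = (-1, 4, -5) − (-2, -6, 0) = (1, 10, -5), w · n = 45.
Distance = |w · n| / |n| = |45| / √65 ≈ 5.582.

5.582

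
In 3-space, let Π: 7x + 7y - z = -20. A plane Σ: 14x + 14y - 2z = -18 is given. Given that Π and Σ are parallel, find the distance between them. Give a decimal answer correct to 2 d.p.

Rescale Σ by 1/2: 7x + 7y - z = -9. Then distance = |-20 − (-9)| / √99 ≈ 1.11.

1.11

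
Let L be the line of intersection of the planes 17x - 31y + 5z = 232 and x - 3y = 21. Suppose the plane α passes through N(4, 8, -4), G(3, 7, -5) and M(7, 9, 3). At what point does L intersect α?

(-3, -8, 7)

Direction of L: (17, -31, 5) × (1, -3, 0) = (15, 5, -20).
A point on L: solving the two plane equations with x = -6 gives (-6, -9, 11).
NG = (-1, -1, -1), NM = (3, 1, 7); a normal to α is NG × NM = (-6, 4, 2).
Using N: α has equation -6x + 4y + 2z = 0.
Substitute r = (-6, -9, 11) + t(15, 5, -20) into the plane: 22 + (-110)t = 0, so t = 1/5.
Intersection: (-6, -9, 11) + (1/5)·(15, 5, -20) = (-3, -8, 7).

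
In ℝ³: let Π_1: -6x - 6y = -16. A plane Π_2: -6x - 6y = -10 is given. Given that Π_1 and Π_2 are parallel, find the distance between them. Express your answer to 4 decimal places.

Same normal n = (-6, -6, 0) with |n| = √72; distance = |-16 − (-10)| / |n| = 6/√72 ≈ 0.7071.

0.7071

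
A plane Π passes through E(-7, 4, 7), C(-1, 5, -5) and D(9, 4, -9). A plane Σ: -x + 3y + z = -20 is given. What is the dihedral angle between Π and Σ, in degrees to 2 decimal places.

EC = (6, 1, -12), ED = (16, 0, -16); a normal to Π is EC × ED = (-16, -96, -16).
Using E: Π has equation -16x - 96y - 16z = -384.
cos θ = |n₁·n₂| / (|n₁||n₂|) = |-288| / (√9728 · √11).
θ = arccos(0.88041) ≈ 28.31°.

28.31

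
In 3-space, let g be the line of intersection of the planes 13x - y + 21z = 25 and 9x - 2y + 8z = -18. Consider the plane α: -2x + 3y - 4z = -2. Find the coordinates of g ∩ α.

Direction of g: (13, -1, 21) × (9, -2, 8) = (34, 85, -17).
A point on g: solving the two plane equations with x = -4 gives (-4, 7, 4).
Substitute r = (-4, 7, 4) + t(34, 85, -17) into the plane: 13 + 255t = -2, so t = -1/17.
Intersection: (-4, 7, 4) + (-1/17)·(34, 85, -17) = (-6, 2, 5).

(-6, 2, 5)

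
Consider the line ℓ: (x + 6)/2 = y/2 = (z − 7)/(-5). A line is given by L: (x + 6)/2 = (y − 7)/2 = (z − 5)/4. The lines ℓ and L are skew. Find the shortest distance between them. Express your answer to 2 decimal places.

4.95

ℓ has direction (2, 2, -5) through (-6, 0, 7).
L has direction (2, 2, 4) through (-6, 7, 5).
Common perpendicular direction n = (2, 2, -5) × (2, 2, 4) = (18, -18, 0).
With w = (-6, 7, 5) − (-6, 0, 7) = (0, 7, -2), w · n = -126.
Distance = |w · n| / |n| = |-126| / √648 ≈ 4.95.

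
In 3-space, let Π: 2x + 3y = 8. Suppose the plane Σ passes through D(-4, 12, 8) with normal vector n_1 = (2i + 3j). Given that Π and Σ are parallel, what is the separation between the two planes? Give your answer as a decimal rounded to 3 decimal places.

Σ: n_1·r = n_1·D gives 2x + 3y = 28.
Same normal n = (2, 3, 0) with |n| = √13; distance = |8 − 28| / |n| = 20/√13 ≈ 5.547.

5.547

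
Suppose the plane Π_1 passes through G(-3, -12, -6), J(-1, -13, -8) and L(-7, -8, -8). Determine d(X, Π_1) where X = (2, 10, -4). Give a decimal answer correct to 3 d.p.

19.970

GJ = (2, -1, -2), GL = (-4, 4, -2); a normal to Π_1 is GJ × GL = (10, 12, 4).
Using G: Π_1 has equation 10x + 12y + 4z = -198.
n·X − d = (10)·(2) + (12)·(10) + (4)·(-4) − (-198) = 322; |n| = √260.
Distance = |322| / √260 = 322/√260 ≈ 19.970.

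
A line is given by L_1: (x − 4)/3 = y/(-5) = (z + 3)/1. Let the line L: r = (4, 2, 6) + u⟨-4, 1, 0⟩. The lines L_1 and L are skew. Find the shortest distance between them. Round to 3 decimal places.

9.204

L_1 has direction (3, -5, 1) through (4, 0, -3).
Common perpendicular direction n = (3, -5, 1) × (-4, 1, 0) = (-1, -4, -17).
With w = (4, 2, 6) − (4, 0, -3) = (0, 2, 9), w · n = -161.
Distance = |w · n| / |n| = |-161| / √306 ≈ 9.204.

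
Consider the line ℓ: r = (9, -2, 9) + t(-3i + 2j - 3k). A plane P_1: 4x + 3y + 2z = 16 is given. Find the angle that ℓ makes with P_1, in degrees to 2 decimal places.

28.36

sin θ = |n·v| / (|n||v|) = |-12| / (√29 · √22) = 0.47508.
θ ≈ 28.36°.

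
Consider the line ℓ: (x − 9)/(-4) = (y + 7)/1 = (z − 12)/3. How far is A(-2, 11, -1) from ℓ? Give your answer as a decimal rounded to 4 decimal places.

ℓ has direction (-4, 1, 3) through (9, -7, 12).
Taking (9, -7, 12) on ℓ with direction v = (-4, 1, 3): w = A − (9, -7, 12) = (-11, 18, -13), and w × v = (67, 85, 61).
Distance = |w × v| / |v| = √15435 / √26 ≈ 24.3650.

24.3650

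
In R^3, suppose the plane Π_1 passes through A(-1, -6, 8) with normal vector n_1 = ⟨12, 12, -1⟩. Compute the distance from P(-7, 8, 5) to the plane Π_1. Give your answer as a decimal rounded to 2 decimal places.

5.82

Π_1: n_1·r = n_1·A gives 12x + 12y - z = -92.
n·P − d = (12)·(-7) + (12)·(8) + (-1)·(5) − (-92) = 99; |n| = √289.
Distance = |99| / √289 = 99/√289 ≈ 5.82.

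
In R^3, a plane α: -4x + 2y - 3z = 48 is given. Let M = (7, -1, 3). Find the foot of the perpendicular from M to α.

Foot = M − λn with λ = (n·M − d)/|n|² = (-39 − 48)/29 = -3.
Foot = (7, -1, 3) − (-3)·(-4, 2, -3) = (-5, 5, -6).

(-5, 5, -6)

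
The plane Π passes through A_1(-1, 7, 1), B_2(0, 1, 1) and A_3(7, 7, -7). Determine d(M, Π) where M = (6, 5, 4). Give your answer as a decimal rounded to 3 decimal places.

A_1B_2 = (1, -6, 0), A_1A_3 = (8, 0, -8); a normal to Π is A_1B_2 × A_1A_3 = (48, 8, 48).
Using A_1: Π has equation 48x + 8y + 48z = 56.
n·M − d = (48)·(6) + (8)·(5) + (48)·(4) − 56 = 464; |n| = √4672.
Distance = |464| / √4672 = 464/√4672 ≈ 6.788.

6.788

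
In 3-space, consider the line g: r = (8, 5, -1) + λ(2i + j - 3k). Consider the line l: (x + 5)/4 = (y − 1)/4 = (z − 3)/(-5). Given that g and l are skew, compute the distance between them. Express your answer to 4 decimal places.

8.0659

l has direction (4, 4, -5) through (-5, 1, 3).
Common perpendicular direction n = (2, 1, -3) × (4, 4, -5) = (7, -2, 4).
With w = (-5, 1, 3) − (8, 5, -1) = (-13, -4, 4), w · n = -67.
Distance = |w · n| / |n| = |-67| / √69 ≈ 8.0659.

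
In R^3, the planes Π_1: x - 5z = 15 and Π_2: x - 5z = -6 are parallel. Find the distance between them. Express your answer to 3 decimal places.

4.118

Same normal n = (1, 0, -5) with |n| = √26; distance = |15 − (-6)| / |n| = 21/√26 ≈ 4.118.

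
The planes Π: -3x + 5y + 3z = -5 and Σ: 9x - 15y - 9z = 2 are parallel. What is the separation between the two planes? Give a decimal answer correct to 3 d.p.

Rescale Σ by 1/(-3): -3x + 5y + 3z = -2/3. Then distance = |-5 − (-2/3)| / √43 ≈ 0.661.

0.661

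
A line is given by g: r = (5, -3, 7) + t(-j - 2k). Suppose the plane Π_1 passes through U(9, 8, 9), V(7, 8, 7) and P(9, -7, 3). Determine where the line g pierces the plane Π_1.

(5, -7, -1)

UV = (-2, 0, -2), UP = (0, -15, -6); a normal to Π_1 is UV × UP = (-30, -12, 30).
Using U: Π_1 has equation -30x - 12y + 30z = -96.
Substitute r = (5, -3, 7) + t(0, -1, -2) into the plane: 96 + (-48)t = -96, so t = 4.
Intersection: (5, -3, 7) + 4·(0, -1, -2) = (5, -7, -1).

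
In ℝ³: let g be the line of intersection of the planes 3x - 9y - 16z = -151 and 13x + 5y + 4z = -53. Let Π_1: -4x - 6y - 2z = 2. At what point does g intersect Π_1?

(-7, 2, 7)

Direction of g: (3, -9, -16) × (13, 5, 4) = (44, -220, 132).
A point on g: solving the two plane equations with x = -9 gives (-9, 12, 1).
Substitute r = (-9, 12, 1) + t(44, -220, 132) into the plane: -38 + 880t = 2, so t = 1/22.
Intersection: (-9, 12, 1) + (1/22)·(44, -220, 132) = (-7, 2, 7).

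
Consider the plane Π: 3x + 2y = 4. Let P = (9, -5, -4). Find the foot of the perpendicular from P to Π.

Foot = P − λn with λ = (n·P − d)/|n|² = (17 − 4)/13 = 1.
Foot = (9, -5, -4) − 1·(3, 2, 0) = (6, -7, -4).

(6, -7, -4)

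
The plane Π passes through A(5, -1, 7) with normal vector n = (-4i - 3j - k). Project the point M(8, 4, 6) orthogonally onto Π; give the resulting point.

(4, 1, 5)

Π: n·r = n·A gives -4x - 3y - z = -24.
Foot = M − λn with λ = (n·M − d)/|n|² = (-50 − (-24))/26 = -1.
Foot = (8, 4, 6) − (-1)·(-4, -3, -1) = (4, 1, 5).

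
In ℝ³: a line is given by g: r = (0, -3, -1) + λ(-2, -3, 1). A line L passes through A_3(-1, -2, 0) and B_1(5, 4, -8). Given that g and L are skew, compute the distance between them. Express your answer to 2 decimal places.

A direction vector for L is B_1 − A_3 = (6, 6, -8).
Common perpendicular direction n = (-2, -3, 1) × (6, 6, -8) = (18, -10, 6).
With w = (-1, -2, 0) − (0, -3, -1) = (-1, 1, 1), w · n = -22.
Distance = |w · n| / |n| = |-22| / √460 ≈ 1.03.

1.03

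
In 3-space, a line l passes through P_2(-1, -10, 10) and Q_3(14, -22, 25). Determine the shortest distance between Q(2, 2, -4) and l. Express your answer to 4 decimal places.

13.7207

A direction vector for l is Q_3 − P_2 = (15, -12, 15).
Taking (-1, -10, 10) on l with direction v = (15, -12, 15): w = Q − (-1, -10, 10) = (3, 12, -14), and w × v = (12, -255, -216).
Distance = |w × v| / |v| = √111825 / √594 ≈ 13.7207.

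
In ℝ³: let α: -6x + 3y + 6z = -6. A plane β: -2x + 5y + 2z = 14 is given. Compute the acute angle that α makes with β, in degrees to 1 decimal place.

41.0

cos θ = |n₁·n₂| / (|n₁||n₂|) = |39| / (√81 · √33).
θ = arccos(0.75434) ≈ 41.0°.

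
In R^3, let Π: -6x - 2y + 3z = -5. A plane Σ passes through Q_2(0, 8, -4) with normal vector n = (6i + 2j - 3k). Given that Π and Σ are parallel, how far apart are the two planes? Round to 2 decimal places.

3.29

Σ: n·r = n·Q_2 gives 6x + 2y - 3z = 28.
Rescale Σ by 1/(-1): -6x - 2y + 3z = -28. Then distance = |-5 − (-28)| / √49 ≈ 3.29.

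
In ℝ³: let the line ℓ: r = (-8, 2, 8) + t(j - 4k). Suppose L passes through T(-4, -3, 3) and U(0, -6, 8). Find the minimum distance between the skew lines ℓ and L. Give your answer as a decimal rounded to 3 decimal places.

4.019

A direction vector for L is U − T = (4, -3, 5).
Common perpendicular direction n = (0, 1, -4) × (4, -3, 5) = (-7, -16, -4).
With w = (-4, -3, 3) − (-8, 2, 8) = (4, -5, -5), w · n = 72.
Distance = |w · n| / |n| = |72| / √321 ≈ 4.019.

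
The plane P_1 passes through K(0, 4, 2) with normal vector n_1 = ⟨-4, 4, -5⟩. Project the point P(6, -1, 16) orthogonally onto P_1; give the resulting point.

P_1: n_1·r = n_1·K gives -4x + 4y - 5z = 6.
Foot = P − λn with λ = (n·P − d)/|n|² = (-108 − 6)/57 = -2.
Foot = (6, -1, 16) − (-2)·(-4, 4, -5) = (-2, 7, 6).

(-2, 7, 6)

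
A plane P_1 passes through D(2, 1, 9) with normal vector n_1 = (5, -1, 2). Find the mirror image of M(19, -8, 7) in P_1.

(-11, -2, -5)

P_1: n_1·r = n_1·D gives 5x - y + 2z = 27.
λ = (n·M − d)/|n|² = (117 − 27)/30 = 3.
Reflection = M − 2λn = (19, -8, 7) − 6·(5, -1, 2) = (-11, -2, -5).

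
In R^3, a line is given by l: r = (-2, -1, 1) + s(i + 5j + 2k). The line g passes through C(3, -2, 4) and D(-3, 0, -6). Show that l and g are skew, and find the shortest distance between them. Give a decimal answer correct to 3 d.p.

2.739

A direction vector for g is D − C = (-6, 2, -10).
Common perpendicular direction n = (1, 5, 2) × (-6, 2, -10) = (-54, -2, 32).
With w = (3, -2, 4) − (-2, -1, 1) = (5, -1, 3), w · n = -172.
Since n ≠ 0 the lines are not parallel, and w · n = -172 ≠ 0 so they do not intersect; hence they are skew.
Distance = |w · n| / |n| = |-172| / √3944 ≈ 2.739.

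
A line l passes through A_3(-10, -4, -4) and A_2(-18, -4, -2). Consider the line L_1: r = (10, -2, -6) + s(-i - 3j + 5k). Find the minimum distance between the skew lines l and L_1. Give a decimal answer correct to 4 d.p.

3.2640

A direction vector for l is A_2 − A_3 = (-8, 0, 2).
Common perpendicular direction n = (-8, 0, 2) × (-1, -3, 5) = (6, 38, 24).
With w = (10, -2, -6) − (-10, -4, -4) = (20, 2, -2), w · n = 148.
Distance = |w · n| / |n| = |148| / √2056 ≈ 3.2640.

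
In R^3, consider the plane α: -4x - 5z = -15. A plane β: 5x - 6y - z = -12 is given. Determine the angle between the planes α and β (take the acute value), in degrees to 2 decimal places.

cos θ = |n₁·n₂| / (|n₁||n₂|) = |-15| / (√41 · √62).
θ = arccos(0.29751) ≈ 72.69°.

72.69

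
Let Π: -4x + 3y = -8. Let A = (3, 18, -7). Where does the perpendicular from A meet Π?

Foot = A − λn with λ = (n·A − d)/|n|² = (42 − (-8))/25 = 2.
Foot = (3, 18, -7) − 2·(-4, 3, 0) = (11, 12, -7).

(11, 12, -7)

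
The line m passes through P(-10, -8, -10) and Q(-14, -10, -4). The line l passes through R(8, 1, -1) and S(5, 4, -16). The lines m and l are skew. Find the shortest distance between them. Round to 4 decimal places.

8.0055

A direction vector for m is Q − P = (-4, -2, 6).
A direction vector for l is S − R = (-3, 3, -15).
Common perpendicular direction n = (-4, -2, 6) × (-3, 3, -15) = (12, -78, -18).
With w = (8, 1, -1) − (-10, -8, -10) = (18, 9, 9), w · n = -648.
Distance = |w · n| / |n| = |-648| / √6552 ≈ 8.0055.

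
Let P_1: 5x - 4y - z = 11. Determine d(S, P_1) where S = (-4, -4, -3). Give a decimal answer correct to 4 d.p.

n·S − d = (5)·(-4) + (-4)·(-4) + (-1)·(-3) − 11 = -12; |n| = √42.
Distance = |-12| / √42 = 12/√42 ≈ 1.8516.

1.8516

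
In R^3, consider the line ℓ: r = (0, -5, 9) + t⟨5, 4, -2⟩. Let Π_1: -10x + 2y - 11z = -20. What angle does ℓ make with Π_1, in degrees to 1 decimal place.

sin θ = |n·v| / (|n||v|) = |-20| / (√225 · √45) = 0.19876.
θ ≈ 11.5°.

11.5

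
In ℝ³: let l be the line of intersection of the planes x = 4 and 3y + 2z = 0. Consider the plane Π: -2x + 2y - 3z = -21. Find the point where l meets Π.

Direction of l: (1, 0, 0) × (0, 3, 2) = (0, -2, 3).
A point on l: solving the two plane equations with y = -10 gives (4, -10, 15).
Substitute r = (4, -10, 15) + t(0, -2, 3) into the plane: -73 + (-13)t = -21, so t = -4.
Intersection: (4, -10, 15) + (-4)·(0, -2, 3) = (4, -2, 3).

(4, -2, 3)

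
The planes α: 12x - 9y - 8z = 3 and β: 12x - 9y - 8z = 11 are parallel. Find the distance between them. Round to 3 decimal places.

Same normal n = (12, -9, -8) with |n| = √289; distance = |3 − 11| / |n| = 8/√289 ≈ 0.471.

0.471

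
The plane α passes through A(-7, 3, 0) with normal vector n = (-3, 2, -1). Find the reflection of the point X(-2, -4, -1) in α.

(-14, 4, -5)

α: n·r = n·A gives -3x + 2y - z = 27.
λ = (n·X − d)/|n|² = (-1 − 27)/14 = -2.
Reflection = X − 2λn = (-2, -4, -1) − (-4)·(-3, 2, -1) = (-14, 4, -5).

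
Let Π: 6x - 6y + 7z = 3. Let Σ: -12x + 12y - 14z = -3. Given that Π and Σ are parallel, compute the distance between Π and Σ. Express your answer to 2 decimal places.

0.14

Rescale Σ by 1/(-2): 6x - 6y + 7z = 3/2. Then distance = |3 − (3/2)| / √121 ≈ 0.14.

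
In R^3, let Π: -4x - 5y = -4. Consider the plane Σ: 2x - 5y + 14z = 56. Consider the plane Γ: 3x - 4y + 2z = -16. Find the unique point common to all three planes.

Solving the 3×3 linear system -4x - 5y = -4, 2x - 5y + 14z = 56, 3x - 4y + 2z = -16 (e.g. by elimination or Cramer's rule, determinant = -374) gives (-4, 4, 6).

(-4, 4, 6)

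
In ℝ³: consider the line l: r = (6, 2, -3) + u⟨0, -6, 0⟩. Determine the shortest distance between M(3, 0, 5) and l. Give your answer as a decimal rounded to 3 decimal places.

Taking (6, 2, -3) on l with direction v = (0, -6, 0): w = M − (6, 2, -3) = (-3, -2, 8), and w × v = (48, 0, 18).
Distance = |w × v| / |v| = √2628 / √36 ≈ 8.544.

8.544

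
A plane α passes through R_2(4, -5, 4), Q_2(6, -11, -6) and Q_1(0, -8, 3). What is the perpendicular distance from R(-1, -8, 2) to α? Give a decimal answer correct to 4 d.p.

R_2Q_2 = (2, -6, -10), R_2Q_1 = (-4, -3, -1); a normal to α is R_2Q_2 × R_2Q_1 = (-24, 42, -30).
Using R_2: α has equation -24x + 42y - 30z = -426.
n·R − d = (-24)·(-1) + (42)·(-8) + (-30)·(2) − (-426) = 54; |n| = √3240.
Distance = |54| / √3240 = 54/√3240 ≈ 0.9487.

0.9487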